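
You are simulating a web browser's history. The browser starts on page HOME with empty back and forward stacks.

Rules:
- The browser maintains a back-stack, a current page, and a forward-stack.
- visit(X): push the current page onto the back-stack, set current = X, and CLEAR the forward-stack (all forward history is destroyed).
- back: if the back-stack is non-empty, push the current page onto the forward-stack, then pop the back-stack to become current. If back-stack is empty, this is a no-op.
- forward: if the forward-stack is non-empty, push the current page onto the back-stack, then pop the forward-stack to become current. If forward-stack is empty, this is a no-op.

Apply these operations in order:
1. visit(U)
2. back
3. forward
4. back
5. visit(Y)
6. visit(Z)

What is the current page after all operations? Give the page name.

After 1 (visit(U)): cur=U back=1 fwd=0
After 2 (back): cur=HOME back=0 fwd=1
After 3 (forward): cur=U back=1 fwd=0
After 4 (back): cur=HOME back=0 fwd=1
After 5 (visit(Y)): cur=Y back=1 fwd=0
After 6 (visit(Z)): cur=Z back=2 fwd=0

Answer: Z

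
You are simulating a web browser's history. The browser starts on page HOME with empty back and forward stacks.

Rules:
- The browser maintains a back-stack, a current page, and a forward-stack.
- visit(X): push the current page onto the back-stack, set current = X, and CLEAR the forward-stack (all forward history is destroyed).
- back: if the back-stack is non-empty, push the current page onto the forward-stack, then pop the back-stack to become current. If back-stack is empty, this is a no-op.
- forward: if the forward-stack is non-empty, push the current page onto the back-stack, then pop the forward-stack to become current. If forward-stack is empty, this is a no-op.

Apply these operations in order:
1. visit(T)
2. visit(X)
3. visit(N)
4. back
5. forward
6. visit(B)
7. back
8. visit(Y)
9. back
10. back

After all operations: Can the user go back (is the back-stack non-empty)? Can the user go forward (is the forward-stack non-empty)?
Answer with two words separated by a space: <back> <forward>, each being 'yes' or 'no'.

After 1 (visit(T)): cur=T back=1 fwd=0
After 2 (visit(X)): cur=X back=2 fwd=0
After 3 (visit(N)): cur=N back=3 fwd=0
After 4 (back): cur=X back=2 fwd=1
After 5 (forward): cur=N back=3 fwd=0
After 6 (visit(B)): cur=B back=4 fwd=0
After 7 (back): cur=N back=3 fwd=1
After 8 (visit(Y)): cur=Y back=4 fwd=0
After 9 (back): cur=N back=3 fwd=1
After 10 (back): cur=X back=2 fwd=2

Answer: yes yes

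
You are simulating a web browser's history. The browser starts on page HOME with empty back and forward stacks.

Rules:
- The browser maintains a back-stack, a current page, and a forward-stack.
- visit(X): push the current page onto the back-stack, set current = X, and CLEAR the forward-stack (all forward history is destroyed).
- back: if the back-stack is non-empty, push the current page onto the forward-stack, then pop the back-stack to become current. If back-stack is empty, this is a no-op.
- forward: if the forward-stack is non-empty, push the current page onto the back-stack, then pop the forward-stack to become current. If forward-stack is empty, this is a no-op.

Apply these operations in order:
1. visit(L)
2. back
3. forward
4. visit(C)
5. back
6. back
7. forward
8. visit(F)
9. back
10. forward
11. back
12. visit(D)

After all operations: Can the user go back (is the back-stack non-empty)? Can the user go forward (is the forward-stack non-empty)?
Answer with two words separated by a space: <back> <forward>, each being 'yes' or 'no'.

After 1 (visit(L)): cur=L back=1 fwd=0
After 2 (back): cur=HOME back=0 fwd=1
After 3 (forward): cur=L back=1 fwd=0
After 4 (visit(C)): cur=C back=2 fwd=0
After 5 (back): cur=L back=1 fwd=1
After 6 (back): cur=HOME back=0 fwd=2
After 7 (forward): cur=L back=1 fwd=1
After 8 (visit(F)): cur=F back=2 fwd=0
After 9 (back): cur=L back=1 fwd=1
After 10 (forward): cur=F back=2 fwd=0
After 11 (back): cur=L back=1 fwd=1
After 12 (visit(D)): cur=D back=2 fwd=0

Answer: yes no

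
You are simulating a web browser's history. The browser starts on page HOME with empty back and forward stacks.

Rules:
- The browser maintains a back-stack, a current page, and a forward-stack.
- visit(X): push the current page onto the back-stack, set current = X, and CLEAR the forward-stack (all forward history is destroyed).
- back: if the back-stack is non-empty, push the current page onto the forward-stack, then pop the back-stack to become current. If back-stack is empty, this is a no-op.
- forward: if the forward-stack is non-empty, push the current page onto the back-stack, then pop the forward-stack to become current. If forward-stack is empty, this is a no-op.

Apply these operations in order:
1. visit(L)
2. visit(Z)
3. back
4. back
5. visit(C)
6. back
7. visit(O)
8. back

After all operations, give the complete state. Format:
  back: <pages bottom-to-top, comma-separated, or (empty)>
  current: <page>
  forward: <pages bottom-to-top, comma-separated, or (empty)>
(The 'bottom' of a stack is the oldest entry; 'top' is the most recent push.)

After 1 (visit(L)): cur=L back=1 fwd=0
After 2 (visit(Z)): cur=Z back=2 fwd=0
After 3 (back): cur=L back=1 fwd=1
After 4 (back): cur=HOME back=0 fwd=2
After 5 (visit(C)): cur=C back=1 fwd=0
After 6 (back): cur=HOME back=0 fwd=1
After 7 (visit(O)): cur=O back=1 fwd=0
After 8 (back): cur=HOME back=0 fwd=1

Answer: back: (empty)
current: HOME
forward: O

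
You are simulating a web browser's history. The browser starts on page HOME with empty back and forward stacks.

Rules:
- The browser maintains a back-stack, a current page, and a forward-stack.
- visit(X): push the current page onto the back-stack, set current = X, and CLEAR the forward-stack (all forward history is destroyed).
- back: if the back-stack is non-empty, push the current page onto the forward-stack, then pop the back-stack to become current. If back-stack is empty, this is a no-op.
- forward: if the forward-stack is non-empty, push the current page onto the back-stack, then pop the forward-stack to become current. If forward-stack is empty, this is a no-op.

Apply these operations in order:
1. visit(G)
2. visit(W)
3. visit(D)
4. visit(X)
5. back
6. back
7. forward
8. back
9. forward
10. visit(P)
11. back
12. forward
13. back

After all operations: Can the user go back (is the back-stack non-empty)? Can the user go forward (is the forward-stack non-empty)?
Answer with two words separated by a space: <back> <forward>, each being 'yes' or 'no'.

Answer: yes yes

Derivation:
After 1 (visit(G)): cur=G back=1 fwd=0
After 2 (visit(W)): cur=W back=2 fwd=0
After 3 (visit(D)): cur=D back=3 fwd=0
After 4 (visit(X)): cur=X back=4 fwd=0
After 5 (back): cur=D back=3 fwd=1
After 6 (back): cur=W back=2 fwd=2
After 7 (forward): cur=D back=3 fwd=1
After 8 (back): cur=W back=2 fwd=2
After 9 (forward): cur=D back=3 fwd=1
After 10 (visit(P)): cur=P back=4 fwd=0
After 11 (back): cur=D back=3 fwd=1
After 12 (forward): cur=P back=4 fwd=0
After 13 (back): cur=D back=3 fwd=1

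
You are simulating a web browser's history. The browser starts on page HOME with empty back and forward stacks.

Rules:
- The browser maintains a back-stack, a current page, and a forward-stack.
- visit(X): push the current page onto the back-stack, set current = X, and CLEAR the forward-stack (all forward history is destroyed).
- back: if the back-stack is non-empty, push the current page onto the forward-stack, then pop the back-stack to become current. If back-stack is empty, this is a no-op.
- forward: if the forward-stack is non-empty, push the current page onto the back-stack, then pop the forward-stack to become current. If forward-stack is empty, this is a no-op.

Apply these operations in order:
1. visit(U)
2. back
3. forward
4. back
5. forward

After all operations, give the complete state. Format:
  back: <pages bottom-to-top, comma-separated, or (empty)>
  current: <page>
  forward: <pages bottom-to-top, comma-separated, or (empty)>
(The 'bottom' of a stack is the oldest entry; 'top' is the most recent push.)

Answer: back: HOME
current: U
forward: (empty)

Derivation:
After 1 (visit(U)): cur=U back=1 fwd=0
After 2 (back): cur=HOME back=0 fwd=1
After 3 (forward): cur=U back=1 fwd=0
After 4 (back): cur=HOME back=0 fwd=1
After 5 (forward): cur=U back=1 fwd=0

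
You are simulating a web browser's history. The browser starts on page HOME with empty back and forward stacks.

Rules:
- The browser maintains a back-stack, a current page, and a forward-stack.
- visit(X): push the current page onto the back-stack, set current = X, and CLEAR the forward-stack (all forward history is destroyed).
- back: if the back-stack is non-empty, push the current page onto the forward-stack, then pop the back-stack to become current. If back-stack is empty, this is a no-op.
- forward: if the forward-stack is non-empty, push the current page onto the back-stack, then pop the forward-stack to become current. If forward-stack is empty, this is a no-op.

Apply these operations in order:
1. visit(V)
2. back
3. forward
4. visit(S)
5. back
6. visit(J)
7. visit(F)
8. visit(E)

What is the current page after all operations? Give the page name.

Answer: E

Derivation:
After 1 (visit(V)): cur=V back=1 fwd=0
After 2 (back): cur=HOME back=0 fwd=1
After 3 (forward): cur=V back=1 fwd=0
After 4 (visit(S)): cur=S back=2 fwd=0
After 5 (back): cur=V back=1 fwd=1
After 6 (visit(J)): cur=J back=2 fwd=0
After 7 (visit(F)): cur=F back=3 fwd=0
After 8 (visit(E)): cur=E back=4 fwd=0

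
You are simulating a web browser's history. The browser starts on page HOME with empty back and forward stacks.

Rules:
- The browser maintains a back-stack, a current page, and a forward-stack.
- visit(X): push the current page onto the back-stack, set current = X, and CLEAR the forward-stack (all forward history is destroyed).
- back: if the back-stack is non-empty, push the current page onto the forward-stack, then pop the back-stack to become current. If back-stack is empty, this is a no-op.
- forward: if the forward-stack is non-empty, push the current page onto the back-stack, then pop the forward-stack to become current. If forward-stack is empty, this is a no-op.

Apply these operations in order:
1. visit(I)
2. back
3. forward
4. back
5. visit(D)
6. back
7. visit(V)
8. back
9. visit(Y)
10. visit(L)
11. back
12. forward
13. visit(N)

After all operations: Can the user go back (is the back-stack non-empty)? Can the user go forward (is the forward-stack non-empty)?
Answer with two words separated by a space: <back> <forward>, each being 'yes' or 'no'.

After 1 (visit(I)): cur=I back=1 fwd=0
After 2 (back): cur=HOME back=0 fwd=1
After 3 (forward): cur=I back=1 fwd=0
After 4 (back): cur=HOME back=0 fwd=1
After 5 (visit(D)): cur=D back=1 fwd=0
After 6 (back): cur=HOME back=0 fwd=1
After 7 (visit(V)): cur=V back=1 fwd=0
After 8 (back): cur=HOME back=0 fwd=1
After 9 (visit(Y)): cur=Y back=1 fwd=0
After 10 (visit(L)): cur=L back=2 fwd=0
After 11 (back): cur=Y back=1 fwd=1
After 12 (forward): cur=L back=2 fwd=0
After 13 (visit(N)): cur=N back=3 fwd=0

Answer: yes no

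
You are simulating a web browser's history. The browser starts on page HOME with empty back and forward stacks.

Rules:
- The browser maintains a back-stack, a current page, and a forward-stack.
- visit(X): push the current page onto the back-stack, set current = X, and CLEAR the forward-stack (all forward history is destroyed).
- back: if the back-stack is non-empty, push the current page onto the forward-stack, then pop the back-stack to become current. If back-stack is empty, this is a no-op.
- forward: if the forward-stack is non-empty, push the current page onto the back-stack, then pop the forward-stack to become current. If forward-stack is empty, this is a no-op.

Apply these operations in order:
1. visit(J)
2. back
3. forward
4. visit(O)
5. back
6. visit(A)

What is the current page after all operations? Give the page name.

Answer: A

Derivation:
After 1 (visit(J)): cur=J back=1 fwd=0
After 2 (back): cur=HOME back=0 fwd=1
After 3 (forward): cur=J back=1 fwd=0
After 4 (visit(O)): cur=O back=2 fwd=0
After 5 (back): cur=J back=1 fwd=1
After 6 (visit(A)): cur=A back=2 fwd=0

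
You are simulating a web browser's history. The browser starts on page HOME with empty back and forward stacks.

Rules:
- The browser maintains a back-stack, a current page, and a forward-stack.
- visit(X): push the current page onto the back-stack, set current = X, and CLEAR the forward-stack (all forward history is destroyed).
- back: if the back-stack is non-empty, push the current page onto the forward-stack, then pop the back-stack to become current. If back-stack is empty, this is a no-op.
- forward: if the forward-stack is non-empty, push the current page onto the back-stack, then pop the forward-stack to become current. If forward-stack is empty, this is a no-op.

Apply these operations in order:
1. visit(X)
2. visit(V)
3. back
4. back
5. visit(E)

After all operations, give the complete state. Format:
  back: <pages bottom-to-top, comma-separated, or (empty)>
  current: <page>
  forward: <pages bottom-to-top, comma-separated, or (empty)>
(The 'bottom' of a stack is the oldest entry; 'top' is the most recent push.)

Answer: back: HOME
current: E
forward: (empty)

Derivation:
After 1 (visit(X)): cur=X back=1 fwd=0
After 2 (visit(V)): cur=V back=2 fwd=0
After 3 (back): cur=X back=1 fwd=1
After 4 (back): cur=HOME back=0 fwd=2
After 5 (visit(E)): cur=E back=1 fwd=0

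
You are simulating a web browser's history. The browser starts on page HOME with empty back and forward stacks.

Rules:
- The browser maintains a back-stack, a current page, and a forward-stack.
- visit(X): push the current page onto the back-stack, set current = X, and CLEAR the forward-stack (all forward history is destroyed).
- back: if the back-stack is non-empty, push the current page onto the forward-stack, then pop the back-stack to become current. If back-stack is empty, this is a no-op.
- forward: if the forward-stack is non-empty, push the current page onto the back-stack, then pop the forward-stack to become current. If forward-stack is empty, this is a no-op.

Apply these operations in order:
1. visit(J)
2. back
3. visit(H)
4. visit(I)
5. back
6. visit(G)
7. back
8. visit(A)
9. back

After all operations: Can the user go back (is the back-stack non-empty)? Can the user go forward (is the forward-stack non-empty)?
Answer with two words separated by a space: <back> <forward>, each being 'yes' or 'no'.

After 1 (visit(J)): cur=J back=1 fwd=0
After 2 (back): cur=HOME back=0 fwd=1
After 3 (visit(H)): cur=H back=1 fwd=0
After 4 (visit(I)): cur=I back=2 fwd=0
After 5 (back): cur=H back=1 fwd=1
After 6 (visit(G)): cur=G back=2 fwd=0
After 7 (back): cur=H back=1 fwd=1
After 8 (visit(A)): cur=A back=2 fwd=0
After 9 (back): cur=H back=1 fwd=1

Answer: yes yes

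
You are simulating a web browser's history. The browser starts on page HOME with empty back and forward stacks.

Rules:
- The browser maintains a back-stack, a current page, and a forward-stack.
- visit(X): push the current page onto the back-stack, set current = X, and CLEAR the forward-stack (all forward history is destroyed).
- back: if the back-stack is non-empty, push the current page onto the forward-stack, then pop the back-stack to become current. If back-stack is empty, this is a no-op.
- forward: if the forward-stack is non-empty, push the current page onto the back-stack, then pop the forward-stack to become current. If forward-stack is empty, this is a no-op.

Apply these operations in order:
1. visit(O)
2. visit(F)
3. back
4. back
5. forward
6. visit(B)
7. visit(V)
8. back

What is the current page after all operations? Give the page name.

Answer: B

Derivation:
After 1 (visit(O)): cur=O back=1 fwd=0
After 2 (visit(F)): cur=F back=2 fwd=0
After 3 (back): cur=O back=1 fwd=1
After 4 (back): cur=HOME back=0 fwd=2
After 5 (forward): cur=O back=1 fwd=1
After 6 (visit(B)): cur=B back=2 fwd=0
After 7 (visit(V)): cur=V back=3 fwd=0
After 8 (back): cur=B back=2 fwd=1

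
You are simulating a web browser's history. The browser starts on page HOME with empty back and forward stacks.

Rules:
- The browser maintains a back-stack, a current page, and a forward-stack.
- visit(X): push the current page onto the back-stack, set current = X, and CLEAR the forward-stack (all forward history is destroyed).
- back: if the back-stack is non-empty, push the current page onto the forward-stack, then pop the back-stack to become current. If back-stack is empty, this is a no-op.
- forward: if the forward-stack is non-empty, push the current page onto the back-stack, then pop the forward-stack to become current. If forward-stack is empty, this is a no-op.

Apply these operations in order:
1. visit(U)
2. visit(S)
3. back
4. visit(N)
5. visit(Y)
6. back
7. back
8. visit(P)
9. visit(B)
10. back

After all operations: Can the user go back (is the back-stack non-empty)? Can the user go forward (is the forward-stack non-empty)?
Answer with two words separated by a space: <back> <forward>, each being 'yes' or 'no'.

Answer: yes yes

Derivation:
After 1 (visit(U)): cur=U back=1 fwd=0
After 2 (visit(S)): cur=S back=2 fwd=0
After 3 (back): cur=U back=1 fwd=1
After 4 (visit(N)): cur=N back=2 fwd=0
After 5 (visit(Y)): cur=Y back=3 fwd=0
After 6 (back): cur=N back=2 fwd=1
After 7 (back): cur=U back=1 fwd=2
After 8 (visit(P)): cur=P back=2 fwd=0
After 9 (visit(B)): cur=B back=3 fwd=0
After 10 (back): cur=P back=2 fwd=1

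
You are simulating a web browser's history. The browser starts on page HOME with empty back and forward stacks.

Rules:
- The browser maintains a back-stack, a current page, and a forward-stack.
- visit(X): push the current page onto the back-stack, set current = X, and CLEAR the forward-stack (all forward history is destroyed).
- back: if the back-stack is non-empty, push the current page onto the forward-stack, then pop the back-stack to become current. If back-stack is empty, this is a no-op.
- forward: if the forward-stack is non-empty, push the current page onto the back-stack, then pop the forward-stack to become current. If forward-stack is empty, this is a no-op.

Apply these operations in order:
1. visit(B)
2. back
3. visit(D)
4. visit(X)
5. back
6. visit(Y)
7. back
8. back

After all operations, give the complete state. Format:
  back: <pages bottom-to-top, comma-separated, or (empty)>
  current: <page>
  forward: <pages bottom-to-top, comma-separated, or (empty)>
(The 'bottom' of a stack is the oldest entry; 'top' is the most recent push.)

Answer: back: (empty)
current: HOME
forward: Y,D

Derivation:
After 1 (visit(B)): cur=B back=1 fwd=0
After 2 (back): cur=HOME back=0 fwd=1
After 3 (visit(D)): cur=D back=1 fwd=0
After 4 (visit(X)): cur=X back=2 fwd=0
After 5 (back): cur=D back=1 fwd=1
After 6 (visit(Y)): cur=Y back=2 fwd=0
After 7 (back): cur=D back=1 fwd=1
After 8 (back): cur=HOME back=0 fwd=2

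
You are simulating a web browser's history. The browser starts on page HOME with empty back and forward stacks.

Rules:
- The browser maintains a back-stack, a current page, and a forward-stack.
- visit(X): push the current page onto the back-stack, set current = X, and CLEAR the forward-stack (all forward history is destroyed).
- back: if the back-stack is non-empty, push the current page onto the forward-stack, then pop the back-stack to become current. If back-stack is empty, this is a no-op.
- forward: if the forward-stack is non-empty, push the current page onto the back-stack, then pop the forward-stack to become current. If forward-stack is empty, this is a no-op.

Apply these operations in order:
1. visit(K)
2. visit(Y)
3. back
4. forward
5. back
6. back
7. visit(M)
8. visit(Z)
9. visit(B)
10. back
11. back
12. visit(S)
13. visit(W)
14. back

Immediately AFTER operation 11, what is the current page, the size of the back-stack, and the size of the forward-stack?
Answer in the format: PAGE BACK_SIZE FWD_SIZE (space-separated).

After 1 (visit(K)): cur=K back=1 fwd=0
After 2 (visit(Y)): cur=Y back=2 fwd=0
After 3 (back): cur=K back=1 fwd=1
After 4 (forward): cur=Y back=2 fwd=0
After 5 (back): cur=K back=1 fwd=1
After 6 (back): cur=HOME back=0 fwd=2
After 7 (visit(M)): cur=M back=1 fwd=0
After 8 (visit(Z)): cur=Z back=2 fwd=0
After 9 (visit(B)): cur=B back=3 fwd=0
After 10 (back): cur=Z back=2 fwd=1
After 11 (back): cur=M back=1 fwd=2

M 1 2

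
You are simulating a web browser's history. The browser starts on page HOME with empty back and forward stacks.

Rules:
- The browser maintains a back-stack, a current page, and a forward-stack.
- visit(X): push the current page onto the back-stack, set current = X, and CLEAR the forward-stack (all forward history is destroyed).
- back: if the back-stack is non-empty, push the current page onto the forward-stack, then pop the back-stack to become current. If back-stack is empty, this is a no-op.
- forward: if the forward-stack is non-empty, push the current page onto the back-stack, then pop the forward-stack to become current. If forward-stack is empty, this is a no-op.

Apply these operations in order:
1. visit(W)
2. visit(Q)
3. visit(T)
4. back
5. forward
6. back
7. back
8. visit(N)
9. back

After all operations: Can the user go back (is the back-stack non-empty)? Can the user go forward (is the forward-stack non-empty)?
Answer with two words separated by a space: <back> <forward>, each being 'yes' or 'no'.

Answer: yes yes

Derivation:
After 1 (visit(W)): cur=W back=1 fwd=0
After 2 (visit(Q)): cur=Q back=2 fwd=0
After 3 (visit(T)): cur=T back=3 fwd=0
After 4 (back): cur=Q back=2 fwd=1
After 5 (forward): cur=T back=3 fwd=0
After 6 (back): cur=Q back=2 fwd=1
After 7 (back): cur=W back=1 fwd=2
After 8 (visit(N)): cur=N back=2 fwd=0
After 9 (back): cur=W back=1 fwd=1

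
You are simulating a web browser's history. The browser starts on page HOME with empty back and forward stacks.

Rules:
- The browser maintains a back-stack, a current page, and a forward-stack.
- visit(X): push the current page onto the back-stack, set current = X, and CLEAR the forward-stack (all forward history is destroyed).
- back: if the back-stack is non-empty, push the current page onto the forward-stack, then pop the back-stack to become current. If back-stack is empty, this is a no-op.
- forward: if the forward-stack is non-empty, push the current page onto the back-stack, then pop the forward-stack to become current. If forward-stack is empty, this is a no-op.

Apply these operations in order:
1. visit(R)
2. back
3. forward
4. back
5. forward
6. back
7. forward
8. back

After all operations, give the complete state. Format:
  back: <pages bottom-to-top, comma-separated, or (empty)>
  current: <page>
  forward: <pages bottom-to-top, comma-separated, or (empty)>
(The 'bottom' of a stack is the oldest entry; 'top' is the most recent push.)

Answer: back: (empty)
current: HOME
forward: R

Derivation:
After 1 (visit(R)): cur=R back=1 fwd=0
After 2 (back): cur=HOME back=0 fwd=1
After 3 (forward): cur=R back=1 fwd=0
After 4 (back): cur=HOME back=0 fwd=1
After 5 (forward): cur=R back=1 fwd=0
After 6 (back): cur=HOME back=0 fwd=1
After 7 (forward): cur=R back=1 fwd=0
After 8 (back): cur=HOME back=0 fwd=1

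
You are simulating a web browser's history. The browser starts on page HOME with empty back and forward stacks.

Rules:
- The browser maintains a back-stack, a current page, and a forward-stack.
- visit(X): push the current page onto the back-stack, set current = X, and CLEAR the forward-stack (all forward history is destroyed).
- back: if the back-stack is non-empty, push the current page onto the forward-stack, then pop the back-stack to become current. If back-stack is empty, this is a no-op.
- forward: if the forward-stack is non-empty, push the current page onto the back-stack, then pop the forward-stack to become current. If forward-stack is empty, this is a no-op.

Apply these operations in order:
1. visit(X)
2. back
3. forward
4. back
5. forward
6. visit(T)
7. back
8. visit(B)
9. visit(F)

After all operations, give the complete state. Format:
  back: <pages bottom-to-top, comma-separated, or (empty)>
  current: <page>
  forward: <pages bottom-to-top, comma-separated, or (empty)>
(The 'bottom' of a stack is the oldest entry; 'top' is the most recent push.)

After 1 (visit(X)): cur=X back=1 fwd=0
After 2 (back): cur=HOME back=0 fwd=1
After 3 (forward): cur=X back=1 fwd=0
After 4 (back): cur=HOME back=0 fwd=1
After 5 (forward): cur=X back=1 fwd=0
After 6 (visit(T)): cur=T back=2 fwd=0
After 7 (back): cur=X back=1 fwd=1
After 8 (visit(B)): cur=B back=2 fwd=0
After 9 (visit(F)): cur=F back=3 fwd=0

Answer: back: HOME,X,B
current: F
forward: (empty)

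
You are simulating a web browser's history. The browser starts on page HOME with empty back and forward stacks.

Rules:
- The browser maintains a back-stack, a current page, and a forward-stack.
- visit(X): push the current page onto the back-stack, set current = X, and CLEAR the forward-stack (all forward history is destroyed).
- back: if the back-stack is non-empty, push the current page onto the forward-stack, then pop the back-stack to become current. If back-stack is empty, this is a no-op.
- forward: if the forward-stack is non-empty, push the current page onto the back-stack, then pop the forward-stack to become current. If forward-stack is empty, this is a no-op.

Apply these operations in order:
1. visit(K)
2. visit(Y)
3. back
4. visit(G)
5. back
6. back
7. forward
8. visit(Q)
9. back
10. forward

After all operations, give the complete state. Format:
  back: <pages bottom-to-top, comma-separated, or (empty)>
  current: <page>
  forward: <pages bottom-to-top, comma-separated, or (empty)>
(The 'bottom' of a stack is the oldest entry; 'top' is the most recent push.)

Answer: back: HOME,K
current: Q
forward: (empty)

Derivation:
After 1 (visit(K)): cur=K back=1 fwd=0
After 2 (visit(Y)): cur=Y back=2 fwd=0
After 3 (back): cur=K back=1 fwd=1
After 4 (visit(G)): cur=G back=2 fwd=0
After 5 (back): cur=K back=1 fwd=1
After 6 (back): cur=HOME back=0 fwd=2
After 7 (forward): cur=K back=1 fwd=1
After 8 (visit(Q)): cur=Q back=2 fwd=0
After 9 (back): cur=K back=1 fwd=1
After 10 (forward): cur=Q back=2 fwd=0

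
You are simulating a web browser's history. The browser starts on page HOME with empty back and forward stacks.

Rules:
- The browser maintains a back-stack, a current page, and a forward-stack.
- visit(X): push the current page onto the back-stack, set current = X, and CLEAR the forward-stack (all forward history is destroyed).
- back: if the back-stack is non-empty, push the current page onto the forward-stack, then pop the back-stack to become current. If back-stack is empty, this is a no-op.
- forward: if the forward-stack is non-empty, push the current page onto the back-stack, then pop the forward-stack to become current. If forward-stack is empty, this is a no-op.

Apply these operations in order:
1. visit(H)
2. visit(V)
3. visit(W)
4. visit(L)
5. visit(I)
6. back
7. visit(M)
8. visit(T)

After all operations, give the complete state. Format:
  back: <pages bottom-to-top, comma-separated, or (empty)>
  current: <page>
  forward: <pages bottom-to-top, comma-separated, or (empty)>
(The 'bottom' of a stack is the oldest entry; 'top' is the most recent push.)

After 1 (visit(H)): cur=H back=1 fwd=0
After 2 (visit(V)): cur=V back=2 fwd=0
After 3 (visit(W)): cur=W back=3 fwd=0
After 4 (visit(L)): cur=L back=4 fwd=0
After 5 (visit(I)): cur=I back=5 fwd=0
After 6 (back): cur=L back=4 fwd=1
After 7 (visit(M)): cur=M back=5 fwd=0
After 8 (visit(T)): cur=T back=6 fwd=0

Answer: back: HOME,H,V,W,L,M
current: T
forward: (empty)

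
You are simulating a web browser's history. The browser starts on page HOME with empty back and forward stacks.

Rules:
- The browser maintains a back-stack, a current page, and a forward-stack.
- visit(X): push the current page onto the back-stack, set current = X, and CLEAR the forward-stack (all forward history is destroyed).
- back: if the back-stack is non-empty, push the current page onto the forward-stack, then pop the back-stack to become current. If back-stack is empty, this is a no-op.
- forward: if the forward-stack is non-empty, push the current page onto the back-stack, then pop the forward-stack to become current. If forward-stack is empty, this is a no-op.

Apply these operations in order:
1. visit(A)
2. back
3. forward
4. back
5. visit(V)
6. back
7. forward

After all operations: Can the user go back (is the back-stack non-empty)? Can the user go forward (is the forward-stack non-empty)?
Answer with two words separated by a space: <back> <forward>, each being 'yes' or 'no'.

After 1 (visit(A)): cur=A back=1 fwd=0
After 2 (back): cur=HOME back=0 fwd=1
After 3 (forward): cur=A back=1 fwd=0
After 4 (back): cur=HOME back=0 fwd=1
After 5 (visit(V)): cur=V back=1 fwd=0
After 6 (back): cur=HOME back=0 fwd=1
After 7 (forward): cur=V back=1 fwd=0

Answer: yes no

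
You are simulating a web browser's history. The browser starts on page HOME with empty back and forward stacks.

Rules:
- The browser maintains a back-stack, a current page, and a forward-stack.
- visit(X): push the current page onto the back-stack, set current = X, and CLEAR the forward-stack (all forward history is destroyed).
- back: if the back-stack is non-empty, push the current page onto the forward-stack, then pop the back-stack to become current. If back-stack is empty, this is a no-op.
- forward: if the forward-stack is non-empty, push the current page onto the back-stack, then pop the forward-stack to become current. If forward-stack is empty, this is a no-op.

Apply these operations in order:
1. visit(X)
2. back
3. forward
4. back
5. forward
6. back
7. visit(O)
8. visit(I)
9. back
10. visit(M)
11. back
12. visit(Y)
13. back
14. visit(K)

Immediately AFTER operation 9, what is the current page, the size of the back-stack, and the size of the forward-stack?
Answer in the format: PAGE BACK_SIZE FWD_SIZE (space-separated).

After 1 (visit(X)): cur=X back=1 fwd=0
After 2 (back): cur=HOME back=0 fwd=1
After 3 (forward): cur=X back=1 fwd=0
After 4 (back): cur=HOME back=0 fwd=1
After 5 (forward): cur=X back=1 fwd=0
After 6 (back): cur=HOME back=0 fwd=1
After 7 (visit(O)): cur=O back=1 fwd=0
After 8 (visit(I)): cur=I back=2 fwd=0
After 9 (back): cur=O back=1 fwd=1

O 1 1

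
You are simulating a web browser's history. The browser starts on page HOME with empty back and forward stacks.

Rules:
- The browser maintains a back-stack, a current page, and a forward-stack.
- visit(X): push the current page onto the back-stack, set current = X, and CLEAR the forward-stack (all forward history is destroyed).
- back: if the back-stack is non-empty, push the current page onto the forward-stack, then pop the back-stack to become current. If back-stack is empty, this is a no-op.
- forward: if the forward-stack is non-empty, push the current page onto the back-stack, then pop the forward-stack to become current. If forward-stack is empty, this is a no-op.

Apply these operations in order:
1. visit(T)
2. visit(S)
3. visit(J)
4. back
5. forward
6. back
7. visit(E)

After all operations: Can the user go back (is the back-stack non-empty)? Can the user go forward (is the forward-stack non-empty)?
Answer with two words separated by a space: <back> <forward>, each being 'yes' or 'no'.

Answer: yes no

Derivation:
After 1 (visit(T)): cur=T back=1 fwd=0
After 2 (visit(S)): cur=S back=2 fwd=0
After 3 (visit(J)): cur=J back=3 fwd=0
After 4 (back): cur=S back=2 fwd=1
After 5 (forward): cur=J back=3 fwd=0
After 6 (back): cur=S back=2 fwd=1
After 7 (visit(E)): cur=E back=3 fwd=0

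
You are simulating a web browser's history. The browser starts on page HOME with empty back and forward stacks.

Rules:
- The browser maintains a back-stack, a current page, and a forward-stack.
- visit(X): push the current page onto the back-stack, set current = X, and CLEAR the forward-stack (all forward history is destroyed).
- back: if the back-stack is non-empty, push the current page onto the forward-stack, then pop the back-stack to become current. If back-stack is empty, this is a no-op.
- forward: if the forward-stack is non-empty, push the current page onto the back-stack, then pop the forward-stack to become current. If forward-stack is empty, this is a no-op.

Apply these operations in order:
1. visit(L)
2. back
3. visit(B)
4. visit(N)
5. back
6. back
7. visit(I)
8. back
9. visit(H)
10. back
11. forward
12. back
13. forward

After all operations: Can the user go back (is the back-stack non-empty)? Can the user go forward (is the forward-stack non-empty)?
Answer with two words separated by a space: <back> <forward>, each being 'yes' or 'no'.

After 1 (visit(L)): cur=L back=1 fwd=0
After 2 (back): cur=HOME back=0 fwd=1
After 3 (visit(B)): cur=B back=1 fwd=0
After 4 (visit(N)): cur=N back=2 fwd=0
After 5 (back): cur=B back=1 fwd=1
After 6 (back): cur=HOME back=0 fwd=2
After 7 (visit(I)): cur=I back=1 fwd=0
After 8 (back): cur=HOME back=0 fwd=1
After 9 (visit(H)): cur=H back=1 fwd=0
After 10 (back): cur=HOME back=0 fwd=1
After 11 (forward): cur=H back=1 fwd=0
After 12 (back): cur=HOME back=0 fwd=1
After 13 (forward): cur=H back=1 fwd=0

Answer: yes no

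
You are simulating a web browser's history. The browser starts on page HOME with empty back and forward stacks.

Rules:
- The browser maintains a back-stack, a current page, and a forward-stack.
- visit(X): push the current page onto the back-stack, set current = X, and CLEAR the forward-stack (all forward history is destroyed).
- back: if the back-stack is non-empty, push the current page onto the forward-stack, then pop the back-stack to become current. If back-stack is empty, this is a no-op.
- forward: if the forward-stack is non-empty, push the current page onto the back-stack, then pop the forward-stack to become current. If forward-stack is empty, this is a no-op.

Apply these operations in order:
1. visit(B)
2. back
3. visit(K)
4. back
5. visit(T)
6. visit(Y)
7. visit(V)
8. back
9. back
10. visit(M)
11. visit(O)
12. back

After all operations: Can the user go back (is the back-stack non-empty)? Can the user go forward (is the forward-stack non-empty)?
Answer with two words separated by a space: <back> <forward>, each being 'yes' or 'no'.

After 1 (visit(B)): cur=B back=1 fwd=0
After 2 (back): cur=HOME back=0 fwd=1
After 3 (visit(K)): cur=K back=1 fwd=0
After 4 (back): cur=HOME back=0 fwd=1
After 5 (visit(T)): cur=T back=1 fwd=0
After 6 (visit(Y)): cur=Y back=2 fwd=0
After 7 (visit(V)): cur=V back=3 fwd=0
After 8 (back): cur=Y back=2 fwd=1
After 9 (back): cur=T back=1 fwd=2
After 10 (visit(M)): cur=M back=2 fwd=0
After 11 (visit(O)): cur=O back=3 fwd=0
After 12 (back): cur=M back=2 fwd=1

Answer: yes yes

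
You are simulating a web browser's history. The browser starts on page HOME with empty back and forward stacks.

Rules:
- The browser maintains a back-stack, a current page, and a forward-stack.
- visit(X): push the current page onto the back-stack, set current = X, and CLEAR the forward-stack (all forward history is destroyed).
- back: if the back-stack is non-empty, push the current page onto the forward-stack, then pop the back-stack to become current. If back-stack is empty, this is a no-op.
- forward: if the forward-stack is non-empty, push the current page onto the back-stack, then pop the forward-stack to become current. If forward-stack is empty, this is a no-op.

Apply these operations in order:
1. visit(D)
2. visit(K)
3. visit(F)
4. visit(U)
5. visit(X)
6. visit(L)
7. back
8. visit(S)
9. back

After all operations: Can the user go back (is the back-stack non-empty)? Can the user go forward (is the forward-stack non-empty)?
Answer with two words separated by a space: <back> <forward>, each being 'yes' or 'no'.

After 1 (visit(D)): cur=D back=1 fwd=0
After 2 (visit(K)): cur=K back=2 fwd=0
After 3 (visit(F)): cur=F back=3 fwd=0
After 4 (visit(U)): cur=U back=4 fwd=0
After 5 (visit(X)): cur=X back=5 fwd=0
After 6 (visit(L)): cur=L back=6 fwd=0
After 7 (back): cur=X back=5 fwd=1
After 8 (visit(S)): cur=S back=6 fwd=0
After 9 (back): cur=X back=5 fwd=1

Answer: yes yes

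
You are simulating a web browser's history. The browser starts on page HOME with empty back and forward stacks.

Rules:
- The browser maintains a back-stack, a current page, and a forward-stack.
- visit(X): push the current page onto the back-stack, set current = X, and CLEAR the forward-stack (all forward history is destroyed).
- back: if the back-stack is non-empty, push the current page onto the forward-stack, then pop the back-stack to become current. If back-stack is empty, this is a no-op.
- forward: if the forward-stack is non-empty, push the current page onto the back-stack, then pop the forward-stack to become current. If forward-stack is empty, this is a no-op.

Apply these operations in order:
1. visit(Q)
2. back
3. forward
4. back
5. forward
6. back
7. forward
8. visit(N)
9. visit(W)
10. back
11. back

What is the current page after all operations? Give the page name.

After 1 (visit(Q)): cur=Q back=1 fwd=0
After 2 (back): cur=HOME back=0 fwd=1
After 3 (forward): cur=Q back=1 fwd=0
After 4 (back): cur=HOME back=0 fwd=1
After 5 (forward): cur=Q back=1 fwd=0
After 6 (back): cur=HOME back=0 fwd=1
After 7 (forward): cur=Q back=1 fwd=0
After 8 (visit(N)): cur=N back=2 fwd=0
After 9 (visit(W)): cur=W back=3 fwd=0
After 10 (back): cur=N back=2 fwd=1
After 11 (back): cur=Q back=1 fwd=2

Answer: Q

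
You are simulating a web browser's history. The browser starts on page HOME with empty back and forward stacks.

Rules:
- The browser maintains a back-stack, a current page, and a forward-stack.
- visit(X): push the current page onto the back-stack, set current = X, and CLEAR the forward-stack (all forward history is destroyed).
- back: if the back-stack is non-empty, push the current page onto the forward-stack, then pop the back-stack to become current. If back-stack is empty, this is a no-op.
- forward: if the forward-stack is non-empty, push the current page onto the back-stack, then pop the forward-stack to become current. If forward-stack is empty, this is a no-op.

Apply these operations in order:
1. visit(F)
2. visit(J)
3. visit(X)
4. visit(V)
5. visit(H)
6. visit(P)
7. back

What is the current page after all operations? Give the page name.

After 1 (visit(F)): cur=F back=1 fwd=0
After 2 (visit(J)): cur=J back=2 fwd=0
After 3 (visit(X)): cur=X back=3 fwd=0
After 4 (visit(V)): cur=V back=4 fwd=0
After 5 (visit(H)): cur=H back=5 fwd=0
After 6 (visit(P)): cur=P back=6 fwd=0
After 7 (back): cur=H back=5 fwd=1

Answer: H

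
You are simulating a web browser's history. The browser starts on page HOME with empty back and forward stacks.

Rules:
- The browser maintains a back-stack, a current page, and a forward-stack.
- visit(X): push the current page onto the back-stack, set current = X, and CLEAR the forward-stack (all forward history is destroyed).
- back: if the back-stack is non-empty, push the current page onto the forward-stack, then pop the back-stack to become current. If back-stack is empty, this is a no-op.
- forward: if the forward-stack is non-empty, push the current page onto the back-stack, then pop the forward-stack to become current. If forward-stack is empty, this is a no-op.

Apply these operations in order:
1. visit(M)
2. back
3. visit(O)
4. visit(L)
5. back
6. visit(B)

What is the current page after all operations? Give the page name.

Answer: B

Derivation:
After 1 (visit(M)): cur=M back=1 fwd=0
After 2 (back): cur=HOME back=0 fwd=1
After 3 (visit(O)): cur=O back=1 fwd=0
After 4 (visit(L)): cur=L back=2 fwd=0
After 5 (back): cur=O back=1 fwd=1
After 6 (visit(B)): cur=B back=2 fwd=0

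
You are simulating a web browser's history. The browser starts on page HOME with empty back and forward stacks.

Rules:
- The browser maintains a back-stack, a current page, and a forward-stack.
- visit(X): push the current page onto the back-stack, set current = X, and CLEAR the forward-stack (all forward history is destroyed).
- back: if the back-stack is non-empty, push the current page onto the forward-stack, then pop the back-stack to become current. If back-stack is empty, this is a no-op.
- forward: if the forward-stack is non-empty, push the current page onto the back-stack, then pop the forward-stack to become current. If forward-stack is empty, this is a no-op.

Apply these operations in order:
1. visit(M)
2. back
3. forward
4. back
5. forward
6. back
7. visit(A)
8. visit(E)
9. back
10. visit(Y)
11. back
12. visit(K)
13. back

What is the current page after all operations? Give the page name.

After 1 (visit(M)): cur=M back=1 fwd=0
After 2 (back): cur=HOME back=0 fwd=1
After 3 (forward): cur=M back=1 fwd=0
After 4 (back): cur=HOME back=0 fwd=1
After 5 (forward): cur=M back=1 fwd=0
After 6 (back): cur=HOME back=0 fwd=1
After 7 (visit(A)): cur=A back=1 fwd=0
After 8 (visit(E)): cur=E back=2 fwd=0
After 9 (back): cur=A back=1 fwd=1
After 10 (visit(Y)): cur=Y back=2 fwd=0
After 11 (back): cur=A back=1 fwd=1
After 12 (visit(K)): cur=K back=2 fwd=0
After 13 (back): cur=A back=1 fwd=1

Answer: A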